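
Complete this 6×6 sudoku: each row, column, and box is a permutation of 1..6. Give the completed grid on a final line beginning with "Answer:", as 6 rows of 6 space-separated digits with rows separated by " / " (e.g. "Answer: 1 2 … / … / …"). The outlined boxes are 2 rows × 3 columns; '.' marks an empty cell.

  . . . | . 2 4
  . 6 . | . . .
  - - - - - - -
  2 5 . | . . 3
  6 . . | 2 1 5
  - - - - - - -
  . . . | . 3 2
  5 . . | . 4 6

Step 1. [r6c4∈{1}] r6c4's peers cover all but 1 ⇒ r6c4=1.
Step 2. [r2c3∈{1,2,3,4,5}] in row 2, 2 fits only at r2c3, so r2c3=2.
Step 3. [r1c4∈{3,5,6}] 6 has one home in row 1: r1c4 ⇒ r1c4=6.
Step 4. [r6c3∈{3}] nothing but 3 survives at r6c3, so r6c3=3.
Step 5. [r3c3∈{1,4}] r3c3 is the only open cell in row 3 admitting 1. So r3c3=1.
Step 6. [r2c1∈{1,3,4}] in row 2, 4 fits only at r2c1, so r2c1=4.
Step 7. [r5c1∈{1}] nothing but 1 survives at r5c1 ⇒ r5c1=1.
Step 8. [r4c2∈{3,4}] in row 4, 3 fits only at r4c2. So r4c2=3.
Step 9. [r2c5∈{5}] only 5 remains possible at r2c5 ⇒ r2c5=5.
Step 10. [r5c2∈{4}] only 4 remains possible at r5c2, so r5c2=4.
Step 11. [r6c2∈{2}] r6c2 has the single candidate 2. So r6c2=2.
Step 12. [r5c4∈{5}] r5c4's peers cover all but 5 ⇒ r5c4=5.
Step 13. [r3c5∈{6}] r3c5 has the single candidate 6. So r3c5=6.
Step 14. [r2c6∈{1}] nothing but 1 survives at r2c6 ⇒ r2c6=1.
Step 15. [r1c3∈{5}] r1c3 has the single candidate 5 ⇒ r1c3=5.
Step 16. [r4c3∈{4}] r4c3's peers cover all but 4, so r4c3=4.
Step 17. [r3c4∈{4}] nothing but 4 survives at r3c4 ⇒ r3c4=4.
Step 18. [r2c4∈{3}] r2c4's peers cover all but 3 ⇒ r2c4=3.
Step 19. [r5c3∈{6}] nothing but 6 survives at r5c3, so r5c3=6.
Step 20. [r1c2∈{1}] only 1 remains possible at r1c2. So r1c2=1.
Step 21. [r1c1∈{3}] r1c1 has the single candidate 3 ⇒ r1c1=3.

Answer: 3 1 5 6 2 4 / 4 6 2 3 5 1 / 2 5 1 4 6 3 / 6 3 4 2 1 5 / 1 4 6 5 3 2 / 5 2 3 1 4 6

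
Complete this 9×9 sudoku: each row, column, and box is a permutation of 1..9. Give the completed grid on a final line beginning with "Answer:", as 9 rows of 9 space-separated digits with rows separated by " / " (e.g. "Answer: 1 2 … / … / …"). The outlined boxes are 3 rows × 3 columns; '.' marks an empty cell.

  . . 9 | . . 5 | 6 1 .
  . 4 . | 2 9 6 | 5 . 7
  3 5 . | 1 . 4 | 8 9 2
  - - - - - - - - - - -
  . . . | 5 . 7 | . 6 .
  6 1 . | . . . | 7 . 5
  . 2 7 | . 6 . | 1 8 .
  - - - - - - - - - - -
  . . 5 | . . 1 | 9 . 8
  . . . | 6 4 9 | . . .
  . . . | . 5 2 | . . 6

Step 1. [r8c3∈{1,2,3,8}] 2 has one home in col 3: r8c3. So r8c3=2.
Step 2. [r9c4∈{3,7,8}] r9c4 is the only open cell in box 8 admitting 8. So r9c4=8.
Step 3. [r8c7∈{3}] r8c7 is down to just 3 ⇒ r8c7=3.
Step 4. [r6c6∈{3}] only 3 remains possible at r6c6. So r6c6=3.
Step 5. [r1c5∈{3,7,8}] box 2 places 8 nowhere but r1c5. So r1c5=8.
Step 6. [r9c7∈{4}] nothing but 4 survives at r9c7, so r9c7=4.
Step 7. [r5c8∈{2,3,4}] 4 has one home in col 8: r5c8 ⇒ r5c8=4.
Step 8. [r1c2∈{7}] only 7 remains possible at r1c2 ⇒ r1c2=7.
Step 9. [r5c3∈{3,8}] in row 5, 3 fits only at r5c3 ⇒ r5c3=3.
Step 10. [r7c4∈{3,7}] 7 has one home in col 4: r7c4 ⇒ r7c4=7.
Step 11. [r6c9∈{9}] r6c9 has the single candidate 9, so r6c9=9.
Step 12. [r4c3∈{4,8}] in col 3, 4 fits only at r4c3 ⇒ r4c3=4.
Step 13. [r9c3∈{1}] r9c3 has the single candidate 1. So r9c3=1.
Step 14. [r9c8∈{7}] r9c8 is down to just 7. So r9c8=7.
Step 15. [r9c2∈{3,9}] in row 9, 3 fits only at r9c2, so r9c2=3.
Step 16. [r8c2∈{8}] nothing but 8 survives at r8c2, so r8c2=8.
Step 17. [r4c1∈{8,9}] row 4 places 8 nowhere but r4c1 ⇒ r4c1=8.
Step 18. [r4c7∈{2}] r4c7 is down to just 2. So r4c7=2.
Step 19. [r1c9∈{3,4}] across row 1, 4 lands solely at r1c9. So r1c9=4.
Step 20. [r7c1∈{4}] r7c1 is down to just 4 ⇒ r7c1=4.
Step 21. [r5c6∈{8}] r5c6's peers cover all but 8 ⇒ r5c6=8.
Step 22. [r7c8∈{2}] r7c8's peers cover all but 2, so r7c8=2.
Step 23. [r7c5∈{3}] r7c5 is down to just 3 ⇒ r7c5=3.
Step 24. [r2c8∈{3}] r2c8 has the single candidate 3. So r2c8=3.
Step 25. [r8c9∈{1}] r8c9 is down to just 1 ⇒ r8c9=1.
Step 26. [r5c4∈{9}] r5c4 has the single candidate 9, so r5c4=9.
Step 27. [r8c8∈{5}] r8c8 is down to just 5, so r8c8=5.
Step 28. [r4c5∈{1}] r4c5 is down to just 1 ⇒ r4c5=1.
Step 29. [r6c1∈{5}] only 5 remains possible at r6c1. So r6c1=5.
Step 30. [r8c1∈{7}] nothing but 7 survives at r8c1. So r8c1=7.
Step 31. [r1c1∈{2}] only 2 remains possible at r1c1 ⇒ r1c1=2.
Step 32. [r4c2∈{9}] nothing but 9 survives at r4c2, so r4c2=9.
Step 33. [r3c5∈{7}] r3c5 is down to just 7, so r3c5=7.
Step 34. [r2c3∈{8}] nothing but 8 survives at r2c3, so r2c3=8.
Step 35. [r9c1∈{9}] r9c1 is down to just 9, so r9c1=9.
Step 36. [r3c3∈{6}] r3c3's peers cover all but 6 ⇒ r3c3=6.
Step 37. [r2c1∈{1}] r2c1 has the single candidate 1. So r2c1=1.
Step 38. [r7c2∈{6}] r7c2 is down to just 6. So r7c2=6.
Step 39. [r4c9∈{3}] only 3 remains possible at r4c9 ⇒ r4c9=3.
Step 40. [r5c5∈{2}] r5c5 is down to just 2 ⇒ r5c5=2.
Step 41. [r1c4∈{3}] only 3 remains possible at r1c4 ⇒ r1c4=3.
Step 42. [r6c4∈{4}] nothing but 4 survives at r6c4. So r6c4=4.

Answer: 2 7 9 3 8 5 6 1 4 / 1 4 8 2 9 6 5 3 7 / 3 5 6 1 7 4 8 9 2 / 8 9 4 5 1 7 2 6 3 / 6 1 3 9 2 8 7 4 5 / 5 2 7 4 6 3 1 8 9 / 4 6 5 7 3 1 9 2 8 / 7 8 2 6 4 9 3 5 1 / 9 3 1 8 5 2 4 7 6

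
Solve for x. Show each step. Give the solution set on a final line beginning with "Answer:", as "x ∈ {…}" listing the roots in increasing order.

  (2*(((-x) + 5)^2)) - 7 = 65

Step 1. [(2*(((-x) + 5)^2)) - 7 = 65] peel the -7: add 7 from each side ⇒ sub: 2*(((-x) + 5)^2) = 72.
Step 2. [2*(((-x) + 5)^2) = 72] divide by the outer 2, so div: ((-x) + 5)^2 = 36.
Step 3. [((-x) + 5)^2 = 36] √ both sides: 36 ≥ 0 gives two branches, so sqrt: (-x) + 5 = 6 or -6.
Step 4. [(-x) + 5 = 6 or -6] 5 comes off first (subtract 5) ⇒ sub: -x = 1 or -11.
Step 5. [-x = 1 or -11] leading − — multiply by −1, so neg: x = -1 or 11.

Answer: x ∈ {-1, 11}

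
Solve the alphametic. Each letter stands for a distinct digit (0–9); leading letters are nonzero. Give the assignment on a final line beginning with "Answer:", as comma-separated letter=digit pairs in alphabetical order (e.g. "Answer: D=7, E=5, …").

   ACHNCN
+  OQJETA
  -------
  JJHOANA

Step 1. [col 1: N + A ≡ A (mod 10)] column 1: given nothing yet, carry-in 0, and all letters distinct, none taken yet, N+A≡A (mod 10) forces N=0, so N=0.
Step 2. [J] J is the leading digit of a 7-digit sum of two 6-digit numbers; the final carry is exactly 1. So J=1.
Step 3. [col 1: N + A ≡ A (mod 10)] no forcing yet in column 1 (carry-in 0); A=4 is free and consistent — try it ⇒ A=4.
Step 4. [col 2: C + T ≡ N (mod 10)] no forcing yet in column 2 (carry-in 0); T=2 is free and consistent — try it. So T=2.
Step 5. [col 2: C + T ≡ N (mod 10)] column 2: given T=2, N=0, carry-in 0, and digits 0,1,2,4 already taken and all letters distinct, C+T≡N (mod 10) forces C=8. So C=8.
Step 6. [col 3: N + E ≡ A (mod 10)] from column 3 (N=0, A=4, carry-in 1, digits 0,1,2,4,8 already taken and all letters distinct): E must equal 3 ⇒ E=3.
Step 7. [col 4: H + J ≡ O (mod 10)] O=6 is one option consistent with column 4 (H + J ≡ O (mod 10), carry-in 0) — take it ⇒ O=6.
Step 8. [col 4: H + J ≡ O (mod 10)] from column 4 (J=1, O=6, carry-in 0, digits 0,1,2,3,4,6,8 already taken and all letters distinct): H must equal 5 ⇒ H=5.
Step 9. [col 5: C + Q ≡ H (mod 10)] column 5 reads C+Q+carry(0)=H with C=8, H=5; with digits 0,1,2,3,4,5,6,8 already taken and all letters distinct, the only value for Q is 7 ⇒ Q=7.

Answer: A=4, C=8, E=3, H=5, J=1, N=0, O=6, Q=7, T=2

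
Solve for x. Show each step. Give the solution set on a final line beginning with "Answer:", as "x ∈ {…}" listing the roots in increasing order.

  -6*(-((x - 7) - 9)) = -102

Step 1. [-6*(-((x - 7) - 9)) = -102] leading coefficient -6: divide by -6 ⇒ div: -((x - 7) - 9) = 17.
Step 2. [-((x - 7) - 9) = 17] flip signs both sides ⇒ neg: (x - 7) - 9 = -17.
Step 3. [(x - 7) - 9 = -17] -9 is outermost — add 9 both sides ⇒ sub: x - 7 = -8.
Step 4. [x - 7 = -8] the outer -7 inverts by adding 7. So sub: x = -1.

Answer: x ∈ {-1}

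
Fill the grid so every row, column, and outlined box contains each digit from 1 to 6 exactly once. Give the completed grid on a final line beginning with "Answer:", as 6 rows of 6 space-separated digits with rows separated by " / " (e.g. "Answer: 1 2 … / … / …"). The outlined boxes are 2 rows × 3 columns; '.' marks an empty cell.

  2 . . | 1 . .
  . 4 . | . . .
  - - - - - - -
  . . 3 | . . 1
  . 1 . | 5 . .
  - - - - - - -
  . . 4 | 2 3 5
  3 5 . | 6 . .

Step 1. [r4c6∈{2,3,4,6}] row 4 places 3 nowhere but r4c6. So r4c6=3.
Step 2. [r5c1∈{1,6}] 1 has one home in row 5: r5c1, so r5c1=1.
Step 3. [r3c4∈{4}] r3c4 has the single candidate 4. So r3c4=4.
Step 4. [r3c2∈{2,6}] col 2 places 2 nowhere but r3c2 ⇒ r3c2=2.
Step 5. [r4c3∈{6}] r4c3 is down to just 6 ⇒ r4c3=6.
Step 6. [r2c1∈{5,6}] 6 has one home in col 1: r2c1. So r2c1=6.
Step 7. [r1c3∈{5}] r1c3 has the single candidate 5. So r1c3=5.
Step 8. [r6c6∈{4}] r6c6's peers cover all but 4, so r6c6=4.
Step 9. [r1c5∈{4,6}] 4 has one home in row 1: r1c5. So r1c5=4.
Step 10. [r2c6∈{2}] r2c6 has the single candidate 2 ⇒ r2c6=2.
Step 11. [r2c4∈{3}] nothing but 3 survives at r2c4. So r2c4=3.
Step 12. [r5c2∈{6}] r5c2 has the single candidate 6, so r5c2=6.
Step 13. [r2c3∈{1}] only 1 remains possible at r2c3, so r2c3=1.
Step 14. [r1c6∈{6}] r1c6 is down to just 6 ⇒ r1c6=6.
Step 15. [r6c5∈{1}] r6c5 is down to just 1 ⇒ r6c5=1.
Step 16. [r2c5∈{5}] nothing but 5 survives at r2c5, so r2c5=5.
Step 17. [r3c1∈{5}] nothing but 5 survives at r3c1, so r3c1=5.
Step 18. [r4c1∈{4}] r4c1 has the single candidate 4. So r4c1=4.
Step 19. [r3c5∈{6}] nothing but 6 survives at r3c5 ⇒ r3c5=6.
Step 20. [r6c3∈{2}] r6c3 has the single candidate 2 ⇒ r6c3=2.
Step 21. [r4c5∈{2}] r4c5 is down to just 2. So r4c5=2.
Step 22. [r1c2∈{3}] nothing but 3 survives at r1c2, so r1c2=3.

Answer: 2 3 5 1 4 6 / 6 4 1 3 5 2 / 5 2 3 4 6 1 / 4 1 6 5 2 3 / 1 6 4 2 3 5 / 3 5 2 6 1 4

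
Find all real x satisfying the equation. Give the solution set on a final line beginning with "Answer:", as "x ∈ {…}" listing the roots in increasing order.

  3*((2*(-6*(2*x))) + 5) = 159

Step 1. [3*((2*(-6*(2*x))) + 5) = 159] LHS = 3·(…); ÷3 both sides ⇒ div: (2*(-6*(2*x))) + 5 = 53.
Step 2. [(2*(-6*(2*x))) + 5 = 53] subtract 5: x sits inside (… + 5). So sub: 2*(-6*(2*x)) = 48.
Step 3. [2*(-6*(2*x)) = 48] 2·(inner) — divide through by 2. So div: -6*(2*x) = 24.
Step 4. [-6*(2*x) = 24] leading coefficient -6: divide by -6 ⇒ div: 2*x = -4.
Step 5. [2*x = -4] 2 out front; divide by 2. So div: x = -2.

Answer: x ∈ {-2}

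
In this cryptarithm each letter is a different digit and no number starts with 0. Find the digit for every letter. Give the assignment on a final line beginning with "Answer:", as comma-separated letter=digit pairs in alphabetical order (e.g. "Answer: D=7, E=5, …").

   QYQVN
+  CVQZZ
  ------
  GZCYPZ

Step 1. [col 1: N + Z ≡ Z (mod 10)] column 1: given nothing yet, carry-in 0, and all letters distinct, none taken yet, N+Z≡Z (mod 10) forces N=0. So N=0.
Step 2. [col 1: N + Z ≡ Z (mod 10)] column 1 (N + Z ≡ Z (mod 10), carry-in 0) doesn't pin Z yet; pick Z=4 and continue. So Z=4.
Step 3. [col 2: V + Z ≡ P (mod 10)] several values work for P in column 2 (V + Z ≡ P (mod 10), carry-in 0); try P=9. So P=9.
Step 4. [G] adding two 5-digit numbers gives at most 5+1 digits, and here it does — G is that final carry and must be 1, so G=1.
Step 5. [col 2: V + Z ≡ P (mod 10)] from column 2 (Z=4, P=9, carry-in 0, digits 0,1,4,9 already taken and all letters distinct): V must equal 5, so V=5.
Step 6. [col 3: Q + Q ≡ Y (mod 10)] no forcing yet in column 3 (carry-in 0); Y=2 is free and consistent — try it, so Y=2.
Step 7. [col 3: Q + Q ≡ Y (mod 10)] column 3 reads Q+Q+carry(0)=Y with Y=2; with digits 0,1,2,4,5,9 already taken and all letters distinct, the only value for Q is 6. So Q=6.
Step 8. [col 4: Y + V ≡ C (mod 10)] from column 4 (Y=2, V=5, carry-in 1, digits 0,1,2,4,5,6,9 already taken and all letters distinct): C must equal 8. So C=8.

Answer: C=8, G=1, N=0, P=9, Q=6, V=5, Y=2, Z=4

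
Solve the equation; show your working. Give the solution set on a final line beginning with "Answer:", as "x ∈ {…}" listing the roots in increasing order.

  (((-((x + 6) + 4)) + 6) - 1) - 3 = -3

Step 1. [(((-((x + 6) + 4)) + 6) - 1) - 3 = -3] -3 is outermost — add 3 both sides ⇒ sub: ((-((x + 6) + 4)) + 6) - 1 = 0.
Step 2. [((-((x + 6) + 4)) + 6) - 1 = 0] peel the -1: add 1 from each side ⇒ sub: (-((x + 6) + 4)) + 6 = 1.
Step 3. [(-((x + 6) + 4)) + 6 = 1] +6 is outermost — subtract 6 both sides, so sub: -((x + 6) + 4) = -5.
Step 4. [-((x + 6) + 4) = -5] leading − — multiply by −1. So neg: (x + 6) + 4 = 5.
Step 5. [(x + 6) + 4 = 5] subtract 4: x sits inside (… + 4), so sub: x + 6 = 1.
Step 6. [x + 6 = 1] subtract 6: x sits inside (… + 6). So sub: x = -5.

Answer: x ∈ {-5}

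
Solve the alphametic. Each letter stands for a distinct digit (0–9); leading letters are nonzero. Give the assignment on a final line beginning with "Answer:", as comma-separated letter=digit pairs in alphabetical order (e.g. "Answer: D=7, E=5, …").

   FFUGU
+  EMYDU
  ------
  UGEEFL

Step 1. [col 1: U + U ≡ L (mod 10)] L=2 is one option consistent with column 1 (U + U ≡ L (mod 10), carry-in 0) — take it, so L=2.
Step 2. [col 1: U + U ≡ L (mod 10)] several values work for U in column 1 (U + U ≡ L (mod 10), carry-in 0); try U=1. So U=1.
Step 3. [col 2: G + D ≡ F (mod 10)] column 2 (G + D ≡ F (mod 10), carry-in 0) doesn't pin F yet; pick F=7 and continue ⇒ F=7.
Step 4. [col 2: G + D ≡ F (mod 10)] column 2 (G + D ≡ F (mod 10), carry-in 0) doesn't pin D yet; pick D=3 and continue ⇒ D=3.
Step 5. [col 2: G + D ≡ F (mod 10)] in column 2 we have G+D≡F with carry-in 0; given D=3, F=7 and digits 1,2,3,7 already taken and all letters distinct, that pins G to 4, so G=4.
Step 6. [col 3: U + Y ≡ E (mod 10)] E=6 is one option consistent with column 3 (U + Y ≡ E (mod 10), carry-in 0) — take it ⇒ E=6.
Step 7. [col 3: U + Y ≡ E (mod 10)] from column 3 (U=1, E=6, carry-in 0, digits 1,2,3,4,6,7 already taken and all letters distinct): Y must equal 5, so Y=5.
Step 8. [col 4: F + M ≡ E (mod 10)] from column 4 (F=7, E=6, carry-in 0, digits 1,2,3,4,5,6,7 already taken and all letters distinct): M must equal 9, so M=9.

Answer: D=3, E=6, F=7, G=4, L=2, M=9, U=1, Y=5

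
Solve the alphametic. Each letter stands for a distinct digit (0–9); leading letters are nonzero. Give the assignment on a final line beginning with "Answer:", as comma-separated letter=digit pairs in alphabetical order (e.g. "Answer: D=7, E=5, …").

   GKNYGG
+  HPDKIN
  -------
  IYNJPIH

Step 1. [col 1: G + N ≡ H (mod 10)] H=7 is one option consistent with column 1 (G + N ≡ H (mod 10), carry-in 0) — take it ⇒ H=7.
Step 2. [col 1: G + N ≡ H (mod 10)] column 1 (G + N ≡ H (mod 10), carry-in 0) doesn't pin G yet; pick G=9 and continue, so G=9.
Step 3. [col 1: G + N ≡ H (mod 10)] column 1 reads G+N+carry(0)=H with G=9, H=7; with digits 7,9 already taken and all letters distinct, the only value for N is 8 ⇒ N=8.
Step 4. [col 2: G + I ≡ I (mod 10)] I=1 is one option consistent with column 2 (G + I ≡ I (mod 10), carry-in 1) — take it, so I=1.
Step 5. [col 3: Y + K ≡ P (mod 10)] column 3 (Y + K ≡ P (mod 10), carry-in 1) doesn't pin Y yet; pick Y=6 and continue ⇒ Y=6.
Step 6. [col 3: Y + K ≡ P (mod 10)] no forcing yet in column 3 (carry-in 1); P=2 is free and consistent — try it ⇒ P=2.
Step 7. [col 3: Y + K ≡ P (mod 10)] column 3: given Y=6, P=2, carry-in 1, and digits 1,2,6,7,8,9 already taken and all letters distinct, Y+K≡P (mod 10) forces K=5, so K=5.
Step 8. [col 4: N + D ≡ J (mod 10)] column 4 reads N+D+carry(1)=J with N=8; with digits 1,2,5,6,7,8,9 already taken and all letters distinct, the only value for J is 3 ⇒ J=3.
Step 9. [col 4: N + D ≡ J (mod 10)] in column 4 we have N+D≡J with carry-in 1; given N=8, J=3 and digits 1,2,3,5,6,7,8,9 already taken and all letters distinct, that pins D to 4, so D=4.

Answer: D=4, G=9, H=7, I=1, J=3, K=5, N=8, P=2, Y=6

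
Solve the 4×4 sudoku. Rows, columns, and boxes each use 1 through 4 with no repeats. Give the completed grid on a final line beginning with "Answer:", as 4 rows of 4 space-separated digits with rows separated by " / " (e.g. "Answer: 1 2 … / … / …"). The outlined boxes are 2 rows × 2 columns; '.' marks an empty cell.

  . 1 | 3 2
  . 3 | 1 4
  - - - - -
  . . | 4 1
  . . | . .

Step 1. [r4c1∈{1,2,3,4}] r4c1 is the only open cell in row 4 admitting 1. So r4c1=1.
Step 2. [r3c2∈{2}] nothing but 2 survives at r3c2. So r3c2=2.
Step 3. [r1c1∈{4}] r1c1's peers cover all but 4, so r1c1=4.
Step 4. [r4c4∈{3}] nothing but 3 survives at r4c4, so r4c4=3.
Step 5. [r2c1∈{2}] r2c1's peers cover all but 2, so r2c1=2.
Step 6. [r4c2∈{4}] r4c2 has the single candidate 4, so r4c2=4.
Step 7. [r3c1∈{3}] r3c1 has the single candidate 3 ⇒ r3c1=3.
Step 8. [r4c3∈{2}] r4c3 has the single candidate 2, so r4c3=2.

Answer: 4 1 3 2 / 2 3 1 4 / 3 2 4 1 / 1 4 2 3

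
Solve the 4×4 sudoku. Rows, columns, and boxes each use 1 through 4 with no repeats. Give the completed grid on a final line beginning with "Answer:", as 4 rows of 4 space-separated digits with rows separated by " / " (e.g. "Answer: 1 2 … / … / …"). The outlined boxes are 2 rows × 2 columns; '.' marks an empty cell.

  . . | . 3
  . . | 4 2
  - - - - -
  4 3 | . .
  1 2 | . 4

Step 1. [r1c3∈{1}] r1c3 is down to just 1. So r1c3=1.
Step 2. [r4c3∈{3}] r4c3 has the single candidate 3. So r4c3=3.
Step 3. [r1c2∈{4}] only 4 remains possible at r1c2 ⇒ r1c2=4.
Step 4. [r3c3∈{2}] only 2 remains possible at r3c3. So r3c3=2.
Step 5. [r3c4∈{1}] only 1 remains possible at r3c4 ⇒ r3c4=1.
Step 6. [r1c1∈{2}] nothing but 2 survives at r1c1, so r1c1=2.
Step 7. [r2c2∈{1}] r2c2's peers cover all but 1 ⇒ r2c2=1.
Step 8. [r2c1∈{3}] r2c1 is down to just 3, so r2c1=3.

Answer: 2 4 1 3 / 3 1 4 2 / 4 3 2 1 / 1 2 3 4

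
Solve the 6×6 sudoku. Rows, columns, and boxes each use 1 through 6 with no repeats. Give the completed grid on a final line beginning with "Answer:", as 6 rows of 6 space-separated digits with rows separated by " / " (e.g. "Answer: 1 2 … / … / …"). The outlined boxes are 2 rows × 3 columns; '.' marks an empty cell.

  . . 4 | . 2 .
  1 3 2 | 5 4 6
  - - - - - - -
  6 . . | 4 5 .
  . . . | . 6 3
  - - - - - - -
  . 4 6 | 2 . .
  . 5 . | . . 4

Step 1. [r4c4∈{1}] r4c4 has the single candidate 1. So r4c4=1.
Step 2. [r5c1∈{3}] nothing but 3 survives at r5c1 ⇒ r5c1=3.
Step 3. [r3c2∈{1,2}] col 2 places 1 nowhere but r3c2. So r3c2=1.
Step 4. [r5c5∈{1}] r5c5 is down to just 1. So r5c5=1.
Step 5. [r4c1∈{2,4,5}] across row 4, 4 lands solely at r4c1 ⇒ r4c1=4.
Step 6. [r6c4∈{3,6}] 6 has one home in row 6: r6c4, so r6c4=6.
Step 7. [r4c2∈{2}] only 2 remains possible at r4c2. So r4c2=2.
Step 8. [r3c6∈{2}] nothing but 2 survives at r3c6, so r3c6=2.
Step 9. [r1c1∈{5}] nothing but 5 survives at r1c1, so r1c1=5.
Step 10. [r6c3∈{1}] r6c3 has the single candidate 1. So r6c3=1.
Step 11. [r6c1∈{2}] r6c1 has the single candidate 2, so r6c1=2.
Step 12. [r3c3∈{3}] r3c3 is down to just 3, so r3c3=3.
Step 13. [r5c6∈{5}] r5c6 has the single candidate 5 ⇒ r5c6=5.
Step 14. [r6c5∈{3}] nothing but 3 survives at r6c5 ⇒ r6c5=3.
Step 15. [r1c2∈{6}] r1c2 is down to just 6. So r1c2=6.
Step 16. [r1c4∈{3}] r1c4 is down to just 3. So r1c4=3.
Step 17. [r1c6∈{1}] r1c6 is down to just 1 ⇒ r1c6=1.
Step 18. [r4c3∈{5}] r4c3 is down to just 5. So r4c3=5.

Answer: 5 6 4 3 2 1 / 1 3 2 5 4 6 / 6 1 3 4 5 2 / 4 2 5 1 6 3 / 3 4 6 2 1 5 / 2 5 1 6 3 4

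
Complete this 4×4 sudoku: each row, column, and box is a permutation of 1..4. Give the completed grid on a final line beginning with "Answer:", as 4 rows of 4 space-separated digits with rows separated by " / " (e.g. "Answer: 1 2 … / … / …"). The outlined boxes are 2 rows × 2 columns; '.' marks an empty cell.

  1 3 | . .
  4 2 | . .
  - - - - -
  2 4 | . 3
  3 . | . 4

Step 1. [r4c3∈{1,2}] row 4 places 2 nowhere but r4c3, so r4c3=2.
Step 2. [r3c3∈{1}] r3c3 has the single candidate 1, so r3c3=1.
Step 3. [r2c3∈{3}] r2c3's peers cover all but 3. So r2c3=3.
Step 4. [r1c3∈{4}] r1c3 has the single candidate 4 ⇒ r1c3=4.
Step 5. [r1c4∈{2}] r1c4 is down to just 2. So r1c4=2.
Step 6. [r4c2∈{1}] r4c2 is down to just 1. So r4c2=1.
Step 7. [r2c4∈{1}] only 1 remains possible at r2c4, so r2c4=1.

Answer: 1 3 4 2 / 4 2 3 1 / 2 4 1 3 / 3 1 2 4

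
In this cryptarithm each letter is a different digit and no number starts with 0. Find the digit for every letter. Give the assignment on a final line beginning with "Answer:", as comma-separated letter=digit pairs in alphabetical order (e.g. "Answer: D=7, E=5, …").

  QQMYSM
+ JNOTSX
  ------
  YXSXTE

Step 1. [col 1: M + X ≡ E (mod 10)] E=7 is one option consistent with column 1 (M + X ≡ E (mod 10), carry-in 0) — take it ⇒ E=7.
Step 2. [col 1: M + X ≡ E (mod 10)] column 1 (M + X ≡ E (mod 10), carry-in 0) doesn't pin X yet; pick X=5 and continue, so X=5.
Step 3. [col 1: M + X ≡ E (mod 10)] column 1: given X=5, E=7, carry-in 0, and digits 5,7 already taken and all letters distinct, M+X≡E (mod 10) forces M=2. So M=2.
Step 4. [col 2: S + S ≡ T (mod 10)] T=6 is one option consistent with column 2 (S + S ≡ T (mod 10), carry-in 0) — take it, so T=6.
Step 5. [col 2: S + S ≡ T (mod 10)] S=3 is one option consistent with column 2 (S + S ≡ T (mod 10), carry-in 0) — take it ⇒ S=3.
Step 6. [col 3: Y + T ≡ X (mod 10)] in column 3 we have Y+T≡X with carry-in 0; given T=6, X=5 and digits 2,3,5,6,7 already taken and all letters distinct, that pins Y to 9. So Y=9.
Step 7. [col 4: M + O ≡ S (mod 10)] in column 4 we have M+O≡S with carry-in 1; given M=2, S=3 and digits 2,3,5,6,7,9 already taken and all letters distinct, that pins O to 0. So O=0.
Step 8. [col 5: Q + N ≡ X (mod 10)] Q=1 is one option consistent with column 5 (Q + N ≡ X (mod 10), carry-in 0) — take it ⇒ Q=1.
Step 9. [col 5: Q + N ≡ X (mod 10)] column 5: given Q=1, X=5, carry-in 0, and digits 0,1,2,3,5,6,7,9 already taken and all letters distinct, Q+N≡X (mod 10) forces N=4 ⇒ N=4.
Step 10. [col 6: Q + J ≡ Y (mod 10)] from column 6 (Q=1, Y=9, carry-in 0, digits 0,1,2,3,4,5,6,7,9 already taken and all letters distinct): J must equal 8 ⇒ J=8.

Answer: E=7, J=8, M=2, N=4, O=0, Q=1, S=3, T=6, X=5, Y=9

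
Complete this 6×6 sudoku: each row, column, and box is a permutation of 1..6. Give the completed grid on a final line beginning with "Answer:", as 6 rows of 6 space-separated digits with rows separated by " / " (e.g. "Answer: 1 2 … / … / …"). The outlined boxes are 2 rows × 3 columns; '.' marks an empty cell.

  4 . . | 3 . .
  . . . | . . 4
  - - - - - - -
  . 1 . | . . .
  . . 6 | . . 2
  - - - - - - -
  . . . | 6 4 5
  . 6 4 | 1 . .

Step 1. [r2c4∈{2,5}] 2 has one home in col 4: r2c4. So r2c4=2.
Step 2. [r6c1∈{2,3,5}] row 6 places 5 nowhere but r6c1, so r6c1=5.
Step 3. [r4c1∈{3}] r4c1 is down to just 3, so r4c1=3.
Step 4. [r1c6∈{1,6}] 1 has one home in col 6: r1c6 ⇒ r1c6=1.
Step 5. [r1c5∈{5,6}] in row 1, 6 fits only at r1c5. So r1c5=6.
Step 6. [r2c5∈{5}] r2c5's peers cover all but 5. So r2c5=5.
Step 7. [r3c5∈{3}] r3c5 has the single candidate 3, so r3c5=3.
Step 8. [r4c2∈{4,5}] col 2 places 4 nowhere but r4c2 ⇒ r4c2=4.
Step 9. [r3c3∈{2,5}] 5 has one home in box 3: r3c3 ⇒ r3c3=5.
Step 10. [r1c3∈{2}] r1c3 has the single candidate 2. So r1c3=2.
Step 11. [r2c2∈{3}] r2c2 is down to just 3, so r2c2=3.
Step 12. [r2c3∈{1}] r2c3 is down to just 1, so r2c3=1.
Step 13. [r5c2∈{2}] r5c2 has the single candidate 2 ⇒ r5c2=2.
Step 14. [r5c1∈{1}] r5c1 has the single candidate 1, so r5c1=1.
Step 15. [r5c3∈{3}] r5c3 is down to just 3, so r5c3=3.
Step 16. [r4c5∈{1}] only 1 remains possible at r4c5, so r4c5=1.
Step 17. [r3c4∈{4}] only 4 remains possible at r3c4, so r3c4=4.
Step 18. [r3c1∈{2}] nothing but 2 survives at r3c1, so r3c1=2.
Step 19. [r6c6∈{3}] nothing but 3 survives at r6c6 ⇒ r6c6=3.
Step 20. [r3c6∈{6}] r3c6's peers cover all but 6 ⇒ r3c6=6.
Step 21. [r2c1∈{6}] r2c1 has the single candidate 6, so r2c1=6.
Step 22. [r4c4∈{5}] only 5 remains possible at r4c4 ⇒ r4c4=5.
Step 23. [r1c2∈{5}] r1c2 is down to just 5 ⇒ r1c2=5.
Step 24. [r6c5∈{2}] nothing but 2 survives at r6c5 ⇒ r6c5=2.

Answer: 4 5 2 3 6 1 / 6 3 1 2 5 4 / 2 1 5 4 3 6 / 3 4 6 5 1 2 / 1 2 3 6 4 5 / 5 6 4 1 2 3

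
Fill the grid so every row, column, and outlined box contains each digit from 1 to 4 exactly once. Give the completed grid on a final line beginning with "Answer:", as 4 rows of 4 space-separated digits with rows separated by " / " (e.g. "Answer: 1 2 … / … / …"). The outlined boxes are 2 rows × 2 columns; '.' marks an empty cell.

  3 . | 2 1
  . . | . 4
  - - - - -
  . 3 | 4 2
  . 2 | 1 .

Step 1. [r3c1∈{1}] nothing but 1 survives at r3c1. So r3c1=1.
Step 2. [r1c2∈{4}] r1c2 has the single candidate 4. So r1c2=4.
Step 3. [r2c3∈{3}] nothing but 3 survives at r2c3, so r2c3=3.
Step 4. [r2c1∈{2}] nothing but 2 survives at r2c1. So r2c1=2.
Step 5. [r4c4∈{3}] nothing but 3 survives at r4c4, so r4c4=3.
Step 6. [r2c2∈{1}] r2c2's peers cover all but 1, so r2c2=1.
Step 7. [r4c1∈{4}] nothing but 4 survives at r4c1 ⇒ r4c1=4.

Answer: 3 4 2 1 / 2 1 3 4 / 1 3 4 2 / 4 2 1 3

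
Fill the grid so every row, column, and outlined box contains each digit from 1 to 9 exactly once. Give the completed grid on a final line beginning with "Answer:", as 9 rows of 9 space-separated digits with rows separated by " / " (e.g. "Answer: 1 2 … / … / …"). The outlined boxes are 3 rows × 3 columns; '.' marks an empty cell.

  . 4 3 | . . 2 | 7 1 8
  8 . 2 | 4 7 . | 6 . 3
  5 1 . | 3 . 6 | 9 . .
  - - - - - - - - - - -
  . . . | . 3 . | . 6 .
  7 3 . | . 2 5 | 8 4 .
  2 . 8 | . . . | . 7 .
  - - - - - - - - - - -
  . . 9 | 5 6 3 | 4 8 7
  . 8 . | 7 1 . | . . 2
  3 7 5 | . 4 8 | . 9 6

Step 1. [r6c5∈{9}] only 9 remains possible at r6c5, so r6c5=9.
Step 2. [r2c2∈{9}] only 9 remains possible at r2c2, so r2c2=9.
Step 3. [r6c7∈{1,3,5}] across row 6, 3 lands solely at r6c7. So r6c7=3.
Step 4. [r6c2∈{5,6}] 6 has one home in col 2: r6c2 ⇒ r6c2=6.
Step 5. [r6c4∈{1}] only 1 remains possible at r6c4. So r6c4=1.
Step 6. [r5c3∈{1}] r5c3's peers cover all but 1 ⇒ r5c3=1.
Step 7. [r4c9∈{1,5,9}] 1 has one home in col 9: r4c9. So r4c9=1.
Step 8. [r4c3∈{4}] r4c3 has the single candidate 4 ⇒ r4c3=4.
Step 9. [r8c7∈{5}] nothing but 5 survives at r8c7. So r8c7=5.
Step 10. [r8c3∈{6}] nothing but 6 survives at r8c3 ⇒ r8c3=6.
Step 11. [r2c8∈{5}] r2c8 has the single candidate 5. So r2c8=5.
Step 12. [r4c2∈{5}] r4c2 has the single candidate 5, so r4c2=5.
Step 13. [r7c1∈{1}] r7c1 is down to just 1. So r7c1=1.
Step 14. [r1c4∈{9}] nothing but 9 survives at r1c4. So r1c4=9.
Step 15. [r7c2∈{2}] r7c2 has the single candidate 2. So r7c2=2.
Step 16. [r3c9∈{4}] only 4 remains possible at r3c9 ⇒ r3c9=4.
Step 17. [r2c6∈{1}] r2c6 has the single candidate 1, so r2c6=1.
Step 18. [r9c4∈{2}] r9c4's peers cover all but 2 ⇒ r9c4=2.
Step 19. [r6c9∈{5}] nothing but 5 survives at r6c9. So r6c9=5.
Step 20. [r6c6∈{4}] r6c6 has the single candidate 4, so r6c6=4.
Step 21. [r4c4∈{8}] r4c4 is down to just 8, so r4c4=8.
Step 22. [r3c5∈{8}] only 8 remains possible at r3c5 ⇒ r3c5=8.
Step 23. [r8c6∈{9}] r8c6 is down to just 9 ⇒ r8c6=9.
Step 24. [r5c4∈{6}] only 6 remains possible at r5c4 ⇒ r5c4=6.
Step 25. [r4c6∈{7}] nothing but 7 survives at r4c6, so r4c6=7.
Step 26. [r1c1∈{6}] r1c1's peers cover all but 6, so r1c1=6.
Step 27. [r4c1∈{9}] only 9 remains possible at r4c1 ⇒ r4c1=9.
Step 28. [r3c3∈{7}] nothing but 7 survives at r3c3, so r3c3=7.
Step 29. [r4c7∈{2}] r4c7 is down to just 2, so r4c7=2.
Step 30. [r5c9∈{9}] r5c9 is down to just 9. So r5c9=9.
Step 31. [r1c5∈{5}] r1c5 is down to just 5. So r1c5=5.
Step 32. [r9c7∈{1}] r9c7 has the single candidate 1 ⇒ r9c7=1.
Step 33. [r8c1∈{4}] r8c1 is down to just 4, so r8c1=4.
Step 34. [r3c8∈{2}] only 2 remains possible at r3c8, so r3c8=2.
Step 35. [r8c8∈{3}] only 3 remains possible at r8c8. So r8c8=3.

Answer: 6 4 3 9 5 2 7 1 8 / 8 9 2 4 7 1 6 5 3 / 5 1 7 3 8 6 9 2 4 / 9 5 4 8 3 7 2 6 1 / 7 3 1 6 2 5 8 4 9 / 2 6 8 1 9 4 3 7 5 / 1 2 9 5 6 3 4 8 7 / 4 8 6 7 1 9 5 3 2 / 3 7 5 2 4 8 1 9 6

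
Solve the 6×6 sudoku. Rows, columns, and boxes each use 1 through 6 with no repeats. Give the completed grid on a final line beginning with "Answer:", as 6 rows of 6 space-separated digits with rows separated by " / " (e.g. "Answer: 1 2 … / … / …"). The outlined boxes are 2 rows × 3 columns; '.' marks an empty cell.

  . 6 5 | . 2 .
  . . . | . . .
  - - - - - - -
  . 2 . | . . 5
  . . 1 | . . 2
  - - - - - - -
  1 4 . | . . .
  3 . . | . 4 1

Step 1. [r1c1∈{4}] nothing but 4 survives at r1c1, so r1c1=4.
Step 2. [r1c6∈{3}] r1c6 is down to just 3 ⇒ r1c6=3.
Step 3. [r5c6∈{6}] only 6 remains possible at r5c6, so r5c6=6.
Step 4. [r3c1∈{6}] r3c1 has the single candidate 6, so r3c1=6.
Step 5. [r4c4∈{3,4,6}] in row 4, 4 fits only at r4c4. So r4c4=4.
Step 6. [r2c4∈{1,5,6}] col 4 places 6 nowhere but r2c4. So r2c4=6.
Step 7. [r5c3∈{2}] r5c3 has the single candidate 2. So r5c3=2.
Step 8. [r6c2∈{5}] r6c2 has the single candidate 5 ⇒ r6c2=5.
Step 9. [r4c2∈{3}] only 3 remains possible at r4c2. So r4c2=3.
Step 10. [r1c4∈{1}] only 1 remains possible at r1c4, so r1c4=1.
Step 11. [r5c4∈{3,5}] r5c4 is the only open cell in col 4 admitting 5 ⇒ r5c4=5.
Step 12. [r3c4∈{3}] nothing but 3 survives at r3c4. So r3c4=3.
Step 13. [r6c3∈{6}] r6c3 has the single candidate 6, so r6c3=6.
Step 14. [r3c5∈{1}] r3c5 has the single candidate 1, so r3c5=1.
Step 15. [r2c2∈{1}] only 1 remains possible at r2c2 ⇒ r2c2=1.
Step 16. [r5c5∈{3}] r5c5's peers cover all but 3 ⇒ r5c5=3.
Step 17. [r2c5∈{5}] r2c5 is down to just 5 ⇒ r2c5=5.
Step 18. [r2c6∈{4}] nothing but 4 survives at r2c6. So r2c6=4.
Step 19. [r4c1∈{5}] r4c1 is down to just 5 ⇒ r4c1=5.
Step 20. [r4c5∈{6}] nothing but 6 survives at r4c5. So r4c5=6.
Step 21. [r2c3∈{3}] nothing but 3 survives at r2c3, so r2c3=3.
Step 22. [r3c3∈{4}] nothing but 4 survives at r3c3 ⇒ r3c3=4.
Step 23. [r2c1∈{2}] r2c1's peers cover all but 2. So r2c1=2.
Step 24. [r6c4∈{2}] r6c4 is down to just 2. So r6c4=2.

Answer: 4 6 5 1 2 3 / 2 1 3 6 5 4 / 6 2 4 3 1 5 / 5 3 1 4 6 2 / 1 4 2 5 3 6 / 3 5 6 2 4 1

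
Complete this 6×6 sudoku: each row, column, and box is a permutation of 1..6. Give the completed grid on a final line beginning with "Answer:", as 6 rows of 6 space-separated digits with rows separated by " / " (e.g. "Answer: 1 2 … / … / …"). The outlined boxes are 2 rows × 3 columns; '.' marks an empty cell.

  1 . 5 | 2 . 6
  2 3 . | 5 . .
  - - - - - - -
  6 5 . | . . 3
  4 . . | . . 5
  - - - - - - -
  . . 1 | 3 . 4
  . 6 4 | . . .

Step 1. [r6c4∈{1}] only 1 remains possible at r6c4 ⇒ r6c4=1.
Step 2. [r3c5∈{1,2,4}] in row 3, 1 fits only at r3c5 ⇒ r3c5=1.
Step 3. [r4c5∈{2,6}] 2 has one home in box 4: r4c5, so r4c5=2.
Step 4. [r6c5∈{5}] nothing but 5 survives at r6c5 ⇒ r6c5=5.
Step 5. [r1c5∈{3,4}] in row 1, 3 fits only at r1c5 ⇒ r1c5=3.
Step 6. [r2c5∈{4}] only 4 remains possible at r2c5. So r2c5=4.
Step 7. [r6c6∈{2}] r6c6 is down to just 2. So r6c6=2.
Step 8. [r3c4∈{4}] nothing but 4 survives at r3c4 ⇒ r3c4=4.
Step 9. [r4c4∈{6}] r4c4's peers cover all but 6. So r4c4=6.
Step 10. [r5c1∈{5}] nothing but 5 survives at r5c1. So r5c1=5.
Step 11. [r4c2∈{1}] only 1 remains possible at r4c2 ⇒ r4c2=1.
Step 12. [r2c3∈{6}] r2c3 is down to just 6 ⇒ r2c3=6.
Step 13. [r2c6∈{1}] r2c6 has the single candidate 1, so r2c6=1.
Step 14. [r4c3∈{3}] r4c3's peers cover all but 3 ⇒ r4c3=3.
Step 15. [r3c3∈{2}] r3c3's peers cover all but 2 ⇒ r3c3=2.
Step 16. [r6c1∈{3}] nothing but 3 survives at r6c1, so r6c1=3.
Step 17. [r1c2∈{4}] only 4 remains possible at r1c2, so r1c2=4.
Step 18. [r5c2∈{2}] only 2 remains possible at r5c2. So r5c2=2.
Step 19. [r5c5∈{6}] only 6 remains possible at r5c5. So r5c5=6.

Answer: 1 4 5 2 3 6 / 2 3 6 5 4 1 / 6 5 2 4 1 3 / 4 1 3 6 2 5 / 5 2 1 3 6 4 / 3 6 4 1 5 2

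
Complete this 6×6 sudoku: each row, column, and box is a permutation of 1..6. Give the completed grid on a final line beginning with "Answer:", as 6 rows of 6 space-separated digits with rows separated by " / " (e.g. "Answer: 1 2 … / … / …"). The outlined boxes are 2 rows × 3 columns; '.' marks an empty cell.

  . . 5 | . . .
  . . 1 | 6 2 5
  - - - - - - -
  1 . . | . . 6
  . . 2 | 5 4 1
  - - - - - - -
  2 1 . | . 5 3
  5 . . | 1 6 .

Step 1. [r1c6∈{4}] r1c6 is down to just 4, so r1c6=4.
Step 2. [r3c5∈{3}] r3c5 has the single candidate 3, so r3c5=3.
Step 3. [r3c3∈{4}] r3c3 is down to just 4, so r3c3=4.
Step 4. [r6c2∈{3,4}] in row 6, 4 fits only at r6c2 ⇒ r6c2=4.
Step 5. [r2c2∈{3}] nothing but 3 survives at r2c2. So r2c2=3.
Step 6. [r4c2∈{6}] nothing but 6 survives at r4c2 ⇒ r4c2=6.
Step 7. [r1c5∈{1}] r1c5 is down to just 1 ⇒ r1c5=1.
Step 8. [r5c4∈{4}] nothing but 4 survives at r5c4, so r5c4=4.
Step 9. [r2c1∈{4}] r2c1 has the single candidate 4, so r2c1=4.
Step 10. [r6c3∈{3}] r6c3 is down to just 3, so r6c3=3.
Step 11. [r6c6∈{2}] nothing but 2 survives at r6c6, so r6c6=2.
Step 12. [r1c1∈{6}] r1c1 is down to just 6, so r1c1=6.
Step 13. [r1c2∈{2}] r1c2 is down to just 2. So r1c2=2.
Step 14. [r1c4∈{3}] only 3 remains possible at r1c4, so r1c4=3.
Step 15. [r3c2∈{5}] r3c2 has the single candidate 5. So r3c2=5.
Step 16. [r3c4∈{2}] nothing but 2 survives at r3c4 ⇒ r3c4=2.
Step 17. [r4c1∈{3}] r4c1's peers cover all but 3. So r4c1=3.
Step 18. [r5c3∈{6}] r5c3 has the single candidate 6 ⇒ r5c3=6.

Answer: 6 2 5 3 1 4 / 4 3 1 6 2 5 / 1 5 4 2 3 6 / 3 6 2 5 4 1 / 2 1 6 4 5 3 / 5 4 3 1 6 2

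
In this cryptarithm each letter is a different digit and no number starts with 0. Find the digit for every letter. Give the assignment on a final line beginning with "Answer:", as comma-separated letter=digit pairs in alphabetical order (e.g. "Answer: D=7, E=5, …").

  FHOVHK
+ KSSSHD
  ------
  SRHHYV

Step 1. [col 1: K + D ≡ V (mod 10)] no forcing yet in column 1 (carry-in 0); D=9 is free and consistent — try it. So D=9.
Step 2. [col 1: K + D ≡ V (mod 10)] column 1 (K + D ≡ V (mod 10), carry-in 0) doesn't pin V yet; pick V=5 and continue ⇒ V=5.
Step 3. [col 1: K + D ≡ V (mod 10)] column 1: given D=9, V=5, carry-in 0, and digits 5,9 already taken and all letters distinct, K+D≡V (mod 10) forces K=6 ⇒ K=6.
Step 4. [col 2: H + H ≡ Y (mod 10)] no forcing yet in column 2 (carry-in 1); H=3 is free and consistent — try it. So H=3.
Step 5. [col 2: H + H ≡ Y (mod 10)] from column 2 (H=3, carry-in 1, digits 3,5,6,9 already taken and all letters distinct): Y must equal 7. So Y=7.
Step 6. [col 3: V + S ≡ H (mod 10)] column 3: given V=5, H=3, carry-in 0, and digits 3,5,6,7,9 already taken and all letters distinct, V+S≡H (mod 10) forces S=8, so S=8.
Step 7. [col 4: O + S ≡ H (mod 10)] from column 4 (S=8, H=3, carry-in 1, digits 3,5,6,7,8,9 already taken and all letters distinct): O must equal 4, so O=4.
Step 8. [col 5: H + S ≡ R (mod 10)] column 5 reads H+S+carry(1)=R with H=3, S=8; with digits 3,4,5,6,7,8,9 already taken and all letters distinct, the only value for R is 2. So R=2.
Step 9. [col 6: F + K ≡ S (mod 10)] from column 6 (K=6, S=8, carry-in 1, digits 2,3,4,5,6,7,8,9 already taken and all letters distinct): F must equal 1, so F=1.

Answer: D=9, F=1, H=3, K=6, O=4, R=2, S=8, V=5, Y=7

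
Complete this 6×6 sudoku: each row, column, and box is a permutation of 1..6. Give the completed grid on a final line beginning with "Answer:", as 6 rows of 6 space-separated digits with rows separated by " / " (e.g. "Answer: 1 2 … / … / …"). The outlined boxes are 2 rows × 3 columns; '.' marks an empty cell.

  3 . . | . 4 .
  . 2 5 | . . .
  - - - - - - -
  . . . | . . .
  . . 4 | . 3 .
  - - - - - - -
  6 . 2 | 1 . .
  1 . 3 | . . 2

Step 1. [r3c5∈{1,2,5,6}] r3c5 is the only open cell in col 5 admitting 2. So r3c5=2.
Step 2. [r3c1∈{5}] r3c1 has the single candidate 5, so r3c1=5.
Step 3. [r5c5∈{5}] r5c5 has the single candidate 5. So r5c5=5.
Step 4. [r2c5∈{1,6}] in col 5, 1 fits only at r2c5 ⇒ r2c5=1.
Step 5. [r5c6∈{3,4}] in row 5, 3 fits only at r5c6, so r5c6=3.
Step 6. [r2c6∈{6}] nothing but 6 survives at r2c6. So r2c6=6.
Step 7. [r6c4∈{4,6}] 4 has one home in box 6: r6c4. So r6c4=4.
Step 8. [r3c4∈{6}] r3c4's peers cover all but 6 ⇒ r3c4=6.
Step 9. [r3c3∈{1}] r3c3 has the single candidate 1. So r3c3=1.
Step 10. [r4c4∈{5}] r4c4's peers cover all but 5. So r4c4=5.
Step 11. [r4c2∈{6}] r4c2 has the single candidate 6, so r4c2=6.
Step 12. [r5c2∈{4}] r5c2 is down to just 4, so r5c2=4.
Step 13. [r6c5∈{6}] r6c5's peers cover all but 6. So r6c5=6.
Step 14. [r2c1∈{4}] nothing but 4 survives at r2c1, so r2c1=4.
Step 15. [r3c2∈{3}] only 3 remains possible at r3c2. So r3c2=3.
Step 16. [r1c3∈{6}] r1c3 has the single candidate 6. So r1c3=6.
Step 17. [r3c6∈{4}] only 4 remains possible at r3c6 ⇒ r3c6=4.
Step 18. [r1c2∈{1}] nothing but 1 survives at r1c2 ⇒ r1c2=1.
Step 19. [r6c2∈{5}] r6c2 is down to just 5. So r6c2=5.
Step 20. [r1c6∈{5}] r1c6 has the single candidate 5. So r1c6=5.
Step 21. [r4c1∈{2}] r4c1's peers cover all but 2 ⇒ r4c1=2.
Step 22. [r4c6∈{1}] r4c6 has the single candidate 1 ⇒ r4c6=1.
Step 23. [r1c4∈{2}] r1c4's peers cover all but 2, so r1c4=2.
Step 24. [r2c4∈{3}] only 3 remains possible at r2c4, so r2c4=3.

Answer: 3 1 6 2 4 5 / 4 2 5 3 1 6 / 5 3 1 6 2 4 / 2 6 4 5 3 1 / 6 4 2 1 5 3 / 1 5 3 4 6 2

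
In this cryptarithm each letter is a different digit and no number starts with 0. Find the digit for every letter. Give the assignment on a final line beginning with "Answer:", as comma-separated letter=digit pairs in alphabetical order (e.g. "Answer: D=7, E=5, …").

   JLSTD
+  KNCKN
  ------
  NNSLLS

Step 1. [col 1: D + N ≡ S (mod 10)] column 1 (D + N ≡ S (mod 10), carry-in 0) doesn't pin D yet; pick D=6 and continue ⇒ D=6.
Step 2. [col 1: D + N ≡ S (mod 10)] column 1 (D + N ≡ S (mod 10), carry-in 0) doesn't pin N yet; pick N=1 and continue. So N=1.
Step 3. [col 1: D + N ≡ S (mod 10)] column 1: given D=6, N=1, carry-in 0, and digits 1,6 already taken and all letters distinct, D+N≡S (mod 10) forces S=7, so S=7.
Step 4. [col 2: T + K ≡ L (mod 10)] L=5 is one option consistent with column 2 (T + K ≡ L (mod 10), carry-in 0) — take it. So L=5.
Step 5. [col 2: T + K ≡ L (mod 10)] no forcing yet in column 2 (carry-in 0); K=2 is free and consistent — try it ⇒ K=2.
Step 6. [col 2: T + K ≡ L (mod 10)] from column 2 (K=2, L=5, carry-in 0, digits 1,2,5,6,7 already taken and all letters distinct): T must equal 3 ⇒ T=3.
Step 7. [col 3: S + C ≡ L (mod 10)] column 3: given S=7, L=5, carry-in 0, and digits 1,2,3,5,6,7 already taken and all letters distinct, S+C≡L (mod 10) forces C=8. So C=8.
Step 8. [col 5: J + K ≡ N (mod 10)] from column 5 (K=2, N=1, carry-in 0, digits 1,2,3,5,6,7,8 already taken and all letters distinct): J must equal 9. So J=9.

Answer: C=8, D=6, J=9, K=2, L=5, N=1, S=7, T=3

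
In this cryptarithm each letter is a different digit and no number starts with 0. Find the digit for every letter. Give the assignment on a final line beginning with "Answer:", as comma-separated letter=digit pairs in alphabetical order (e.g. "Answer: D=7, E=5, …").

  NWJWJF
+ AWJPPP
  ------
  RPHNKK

Step 1. [col 1: F + P ≡ K (mod 10)] several values work for F in column 1 (F + P ≡ K (mod 10), carry-in 0); try F=7 ⇒ F=7.
Step 2. [col 1: F + P ≡ K (mod 10)] column 1 (F + P ≡ K (mod 10), carry-in 0) doesn't pin P yet; pick P=3 and continue ⇒ P=3.
Step 3. [col 1: F + P ≡ K (mod 10)] from column 1 (F=7, P=3, carry-in 0, digits 3,7 already taken and all letters distinct): K must equal 0 ⇒ K=0.
Step 4. [col 2: J + P ≡ K (mod 10)] column 2: given P=3, K=0, carry-in 1, and digits 0,3,7 already taken and all letters distinct, J+P≡K (mod 10) forces J=6 ⇒ J=6.
Step 5. [col 3: W + P ≡ N (mod 10)] W=1 is one option consistent with column 3 (W + P ≡ N (mod 10), carry-in 1) — take it. So W=1.
Step 6. [col 3: W + P ≡ N (mod 10)] column 3: given W=1, P=3, carry-in 1, and digits 0,1,3,6,7 already taken and all letters distinct, W+P≡N (mod 10) forces N=5. So N=5.
Step 7. [col 4: J + J ≡ H (mod 10)] in column 4 we have J+J≡H with carry-in 0; given J=6 and digits 0,1,3,5,6,7 already taken and all letters distinct, that pins H to 2, so H=2.
Step 8. [col 6: N + A ≡ R (mod 10)] A=4 is one option consistent with column 6 (N + A ≡ R (mod 10), carry-in 0) — take it. So A=4.
Step 9. [col 6: N + A ≡ R (mod 10)] column 6 reads N+A+carry(0)=R with N=5, A=4; with digits 0,1,2,3,4,5,6,7 already taken and all letters distinct, the only value for R is 9, so R=9.

Answer: A=4, F=7, H=2, J=6, K=0, N=5, P=3, R=9, W=1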